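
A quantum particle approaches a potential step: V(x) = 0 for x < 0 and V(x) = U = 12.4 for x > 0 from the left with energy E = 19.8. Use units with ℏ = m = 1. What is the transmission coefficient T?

On each side the TISE gives plane waves with k = √(2m(E − V))/ℏ: k₁ = √(2·1·19.8) = 6.293, k₂ = √(2·1·7.4) = 3.847.
Continuity of ψ and ψ′ at the step yields the reflection amplitude r = (k₁ − k₂)/(k₁ + k₂) = 0.2412; thus R = |r|² = 0.05818, T = 0.9418.

T = 0.942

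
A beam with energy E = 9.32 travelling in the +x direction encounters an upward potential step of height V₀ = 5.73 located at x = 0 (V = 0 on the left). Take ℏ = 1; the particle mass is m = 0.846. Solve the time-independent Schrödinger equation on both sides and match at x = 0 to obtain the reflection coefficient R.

On each side the TISE gives plane waves with k = √(2m(E − V))/ℏ: k₁ = √(2·0.846·9.32) = 3.971, k₂ = √(2·0.846·3.59) = 2.465.
Continuity of ψ and ψ′ at the step yields the reflection amplitude r = (k₁ − k₂)/(k₁ + k₂) = 0.2341; thus R = |r|² = 0.05479, T = 0.9452.

R = 0.0548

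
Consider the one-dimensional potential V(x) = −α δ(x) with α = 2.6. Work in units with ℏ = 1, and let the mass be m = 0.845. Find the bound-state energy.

For x ≠ 0 the bound state is ψ ∝ e^{−κ|x|}; integrating the TISE across the delta gives the cusp condition 2κ = 2mα/ℏ², so κ = 2.197.
Then E = −ℏ²κ²/(2m) = −mα²/(2ℏ²) = -2.856.

E = -2.86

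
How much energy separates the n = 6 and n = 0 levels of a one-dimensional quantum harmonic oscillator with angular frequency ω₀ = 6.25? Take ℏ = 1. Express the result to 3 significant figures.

E_n = ℏω₀(n + ½), so ΔE = (6 − 0) ℏω₀ = 6 × 6.25 = 37.50.

ΔE = 37.5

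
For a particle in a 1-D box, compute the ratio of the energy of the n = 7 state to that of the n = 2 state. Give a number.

12.25

Since E_n ∝ n², the ratio is (7/2)² = 12.25.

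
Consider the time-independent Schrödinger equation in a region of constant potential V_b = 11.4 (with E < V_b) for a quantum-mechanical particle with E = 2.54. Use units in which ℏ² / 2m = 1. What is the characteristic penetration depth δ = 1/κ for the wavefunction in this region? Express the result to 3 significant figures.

Since E < V_b the TISE in this region is ψ'' = κ²ψ with κ = √(2m(V_b − E))/ℏ.
κ = √(2 × 0.5 × 8.86) = 2.977. The penetration depth is δ = 1/κ = 0.336.

δ = 0.336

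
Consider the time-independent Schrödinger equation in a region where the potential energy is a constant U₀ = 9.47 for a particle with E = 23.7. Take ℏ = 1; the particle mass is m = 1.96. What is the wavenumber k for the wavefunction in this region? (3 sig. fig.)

With E > U₀ the solution is oscillatory, ψ ∝ e^{±ikx} with k = √(2m(E − U₀))/ℏ.
k = √(2 × 1.96 × 14.23) = 7.469.

k = 7.47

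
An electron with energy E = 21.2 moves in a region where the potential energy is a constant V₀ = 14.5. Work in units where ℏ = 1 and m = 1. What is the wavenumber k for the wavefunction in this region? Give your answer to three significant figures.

With E > V₀ the solution is oscillatory, ψ ∝ e^{±ikx} with k = √(2m(E − V₀))/ℏ.
k = √(2 × 1 × 6.7) = 3.661.

k = 3.66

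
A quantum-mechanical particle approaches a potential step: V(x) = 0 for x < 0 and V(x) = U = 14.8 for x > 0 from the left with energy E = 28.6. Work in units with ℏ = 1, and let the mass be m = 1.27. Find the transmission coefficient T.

On each side the TISE gives plane waves with k = √(2m(E − V))/ℏ: k₁ = √(2·1.27·28.6) = 8.523, k₂ = √(2·1.27·13.8) = 5.920.
Continuity of ψ and ψ′ at the step yields the reflection amplitude r = (k₁ − k₂)/(k₁ + k₂) = 0.1802; thus R = |r|² = 0.03247, T = 0.9675.

T = 0.968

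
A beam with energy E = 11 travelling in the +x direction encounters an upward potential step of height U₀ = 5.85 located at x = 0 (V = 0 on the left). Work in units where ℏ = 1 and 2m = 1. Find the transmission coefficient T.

The wavenumbers are k₁ = √(2mE)/ℏ = 3.317 on the left and k₂ = √(2m(E − U₀))/ℏ = 2.269 on the right.
Continuity of ψ and ψ′ at the step yields the reflection amplitude r = (k₁ − k₂)/(k₁ + k₂) = 0.1875; thus R = |r|² = 0.03515, T = 0.9649.

T = 0.965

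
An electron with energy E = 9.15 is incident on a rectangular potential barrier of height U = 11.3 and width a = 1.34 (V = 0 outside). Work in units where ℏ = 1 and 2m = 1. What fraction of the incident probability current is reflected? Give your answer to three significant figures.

R = 0.952

E < U: inside the barrier ψ ∝ e^{±κx} with κ = √(2m(U − E))/ℏ = 1.466.
κa = 1.965, sinh(κa) = 3.497.
Matching ψ, ψ′ at both faces gives T = [1 + U² sinh²(κa) / (4E(U − E))]⁻¹ = 1/20.84 = 0.0480.
R = 1 − T = 0.952.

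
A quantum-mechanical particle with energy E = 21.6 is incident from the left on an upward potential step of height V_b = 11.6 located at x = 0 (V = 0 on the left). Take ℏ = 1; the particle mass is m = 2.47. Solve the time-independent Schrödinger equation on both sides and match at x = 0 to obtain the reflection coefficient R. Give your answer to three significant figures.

R = 0.0362

The wavenumbers are k₁ = √(2mE)/ℏ = 10.33 on the left and k₂ = √(2m(E − V_b))/ℏ = 7.029 on the right.
Continuity of ψ and ψ′ at the step yields the reflection amplitude r = (k₁ − k₂)/(k₁ + k₂) = 0.1902; thus R = |r|² = 0.03617, T = 0.9638.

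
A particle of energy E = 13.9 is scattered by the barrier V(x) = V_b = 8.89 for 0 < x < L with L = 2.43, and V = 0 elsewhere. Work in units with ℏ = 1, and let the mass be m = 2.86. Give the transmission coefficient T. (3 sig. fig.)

Above the barrier the interior wavenumber is k₂ = √(2m(E − V_b))/ℏ = 5.353, giving phase k₂L = 13.01.
Matching at both interfaces gives T⁻¹ = 1 + V_b² sin²(k₂L) / [4E(E − V_b)] = 1.052, hence T = 0.951.

T = 0.951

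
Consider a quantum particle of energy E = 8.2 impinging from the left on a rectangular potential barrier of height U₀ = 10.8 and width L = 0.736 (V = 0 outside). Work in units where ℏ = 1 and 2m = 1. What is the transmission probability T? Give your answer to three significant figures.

E < U₀: inside the barrier ψ ∝ e^{±κx} with κ = √(2m(U₀ − E))/ℏ = 1.612.
κL = 1.187, sinh(κL) = 1.486.
The exact tunnelling result is T⁻¹ = 1 + U₀² sinh²(κL) / [4E(U₀ − E)] = 4.019, so T = 0.249.

T = 0.249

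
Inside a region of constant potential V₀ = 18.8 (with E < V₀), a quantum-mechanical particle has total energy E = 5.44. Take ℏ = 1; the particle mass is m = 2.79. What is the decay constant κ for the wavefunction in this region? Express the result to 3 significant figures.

Since E < V₀ the TISE in this region is ψ'' = κ²ψ with κ = √(2m(V₀ − E))/ℏ.
κ = √(2 × 2.79 × 13.36) = 8.634.

κ = 8.63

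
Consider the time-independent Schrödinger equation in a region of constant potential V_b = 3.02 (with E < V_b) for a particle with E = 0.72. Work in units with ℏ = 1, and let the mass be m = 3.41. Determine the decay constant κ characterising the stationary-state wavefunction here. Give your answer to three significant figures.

Since E < V_b the TISE in this region is ψ'' = κ²ψ with κ = √(2m(V_b − E))/ℏ.
κ = √(2 × 3.41 × 2.3) = 3.961.

κ = 3.96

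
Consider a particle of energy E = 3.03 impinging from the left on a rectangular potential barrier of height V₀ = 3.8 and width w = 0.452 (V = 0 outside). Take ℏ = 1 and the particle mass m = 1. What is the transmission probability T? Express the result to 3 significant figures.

E < V₀: inside the barrier ψ ∝ e^{±κx} with κ = √(2m(V₀ − E))/ℏ = 1.241.
κw = 0.5609, sinh(κw) = 0.5908.
Matching ψ, ψ′ at both faces gives T = [1 + V₀² sinh²(κw) / (4E(V₀ − E))]⁻¹ = 1/1.540 = 0.649.

T = 0.649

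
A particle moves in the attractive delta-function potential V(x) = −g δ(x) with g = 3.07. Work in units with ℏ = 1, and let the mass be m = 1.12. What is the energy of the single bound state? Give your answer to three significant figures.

For x ≠ 0 the bound state is ψ ∝ e^{−κ|x|}; integrating the TISE across the delta gives the cusp condition 2κ = 2mg/ℏ², so κ = 3.438.
Then E = −ℏ²κ²/(2m) = −mg²/(2ℏ²) = -5.278.

E = -5.28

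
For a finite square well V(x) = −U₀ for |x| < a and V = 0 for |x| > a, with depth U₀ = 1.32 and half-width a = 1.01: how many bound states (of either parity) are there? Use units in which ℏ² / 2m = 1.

N = 1

Define the well-strength parameter z₀ = (a/ℏ)√(2mU₀) = 1.01 × √(2·0.5·1.32) = 1.160.
A new bound state (alternating even/odd) appears each time z₀ passes a multiple of π/2, so N = ⌊2z₀/π⌋ + 1 = ⌊0.7387⌋ + 1 = 1.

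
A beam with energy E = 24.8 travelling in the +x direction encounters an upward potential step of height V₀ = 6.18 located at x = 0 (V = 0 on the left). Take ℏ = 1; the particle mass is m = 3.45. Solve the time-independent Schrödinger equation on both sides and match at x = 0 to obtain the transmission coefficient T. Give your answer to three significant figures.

On each side the TISE gives plane waves with k = √(2m(E − V))/ℏ: k₁ = √(2·3.45·24.8) = 13.08, k₂ = √(2·3.45·18.62) = 11.33.
Continuity of ψ and ψ′ at the step yields the reflection amplitude r = (k₁ − k₂)/(k₁ + k₂) = 0.07153; thus R = |r|² = 0.005116, T = 0.9949.

T = 0.995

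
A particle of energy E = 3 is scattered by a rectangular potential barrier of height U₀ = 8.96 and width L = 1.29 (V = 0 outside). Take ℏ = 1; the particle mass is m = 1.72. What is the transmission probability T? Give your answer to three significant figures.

T = 0.0000301

E < U₀: inside the barrier ψ ∝ e^{±κx} with κ = √(2m(U₀ − E))/ℏ = 4.528.
κL = 5.841, sinh(κL) = 172.1.
The exact tunnelling result is T⁻¹ = 1 + U₀² sinh²(κL) / [4E(U₀ − E)] = 33240, so T = 0.0000301.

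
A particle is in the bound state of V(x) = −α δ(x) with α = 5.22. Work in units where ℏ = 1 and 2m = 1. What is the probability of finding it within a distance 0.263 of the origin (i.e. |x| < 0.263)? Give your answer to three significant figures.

P = 0.747

The normalised bound state is ψ = √κ e^{−κ|x|} with κ = mα/ℏ² = 2.610.
P(|x| < d) = ∫_{−d}^{d} κ e^{−2κ|x|} dx = 1 − e^{−2κd} = 1 − e^{−1.373} = 0.7466.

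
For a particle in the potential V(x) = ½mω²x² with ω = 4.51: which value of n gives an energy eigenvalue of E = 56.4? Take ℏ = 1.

n = 12

E_n = ℏω(n + ½) ⇒ n = E/(ℏω) − ½ = 56.4/4.51 − 0.5 = 12.006 → n = 12.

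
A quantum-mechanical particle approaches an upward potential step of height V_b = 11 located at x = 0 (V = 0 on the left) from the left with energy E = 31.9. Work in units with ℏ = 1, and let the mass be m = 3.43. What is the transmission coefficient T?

On each side the TISE gives plane waves with k = √(2m(E − V))/ℏ: k₁ = √(2·3.43·31.9) = 14.79, k₂ = √(2·3.43·20.9) = 11.97.
Continuity of ψ and ψ′ at the step yields the reflection amplitude r = (k₁ − k₂)/(k₁ + k₂) = 0.1053; thus R = |r|² = 0.01109, T = 0.9889.

T = 0.989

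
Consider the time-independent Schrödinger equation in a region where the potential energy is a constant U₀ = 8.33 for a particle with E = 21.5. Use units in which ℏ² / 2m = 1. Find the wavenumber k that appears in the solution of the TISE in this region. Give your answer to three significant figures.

With E > U₀ the solution is oscillatory, ψ ∝ e^{±ikx} with k = √(2m(E − U₀))/ℏ.
k = √(2 × 0.5 × 13.17) = 3.629.

k = 3.63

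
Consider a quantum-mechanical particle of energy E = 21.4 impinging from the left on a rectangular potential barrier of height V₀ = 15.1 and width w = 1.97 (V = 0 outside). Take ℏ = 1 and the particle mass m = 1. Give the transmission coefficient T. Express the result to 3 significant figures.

E > V₀: inside the barrier k₂ = √(2m(E − V₀))/ℏ = 3.550, k₂w = 6.993.
Matching at both interfaces gives T⁻¹ = 1 + V₀² sin²(k₂w) / [4E(E − V₀)] = 1.179, hence T = 0.848.

T = 0.848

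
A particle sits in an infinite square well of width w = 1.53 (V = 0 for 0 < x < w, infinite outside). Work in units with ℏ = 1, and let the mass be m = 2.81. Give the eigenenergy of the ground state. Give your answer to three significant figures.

The infinite-well eigenfunctions ψ_n = √(2/w) sin(nπx/w) vanish at both walls, giving E_n = n²π²ℏ²/(2mw²).
E_1 = 1² × π² / (2 × 2.81 × 1.53²) = 0.7502.

E = 0.750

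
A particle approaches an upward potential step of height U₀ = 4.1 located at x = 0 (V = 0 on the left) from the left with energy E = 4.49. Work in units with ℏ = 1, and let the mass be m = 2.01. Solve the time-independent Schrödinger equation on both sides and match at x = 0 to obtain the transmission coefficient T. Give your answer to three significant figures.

T = 0.703

The wavenumbers are k₁ = √(2mE)/ℏ = 4.249 on the left and k₂ = √(2m(E − U₀))/ℏ = 1.252 on the right.
Continuity of ψ and ψ′ at the step yields the reflection amplitude r = (k₁ − k₂)/(k₁ + k₂) = 0.5447; thus R = |r|² = 0.2967, T = 0.7033.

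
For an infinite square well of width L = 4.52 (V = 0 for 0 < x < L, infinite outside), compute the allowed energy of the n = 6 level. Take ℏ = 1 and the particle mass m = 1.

E = 8.70

The infinite-well eigenfunctions ψ_n = √(2/L) sin(nπx/L) vanish at both walls, giving E_n = n²π²ℏ²/(2mL²).
E_6 = 6² × π² / (2 × 1 × 4.52²) = 8.696.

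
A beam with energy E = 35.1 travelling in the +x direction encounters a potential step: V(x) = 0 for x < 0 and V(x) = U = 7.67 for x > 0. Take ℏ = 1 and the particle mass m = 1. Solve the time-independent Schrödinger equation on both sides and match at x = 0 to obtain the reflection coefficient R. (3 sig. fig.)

On each side the TISE gives plane waves with k = √(2m(E − V))/ℏ: k₁ = √(2·1·35.1) = 8.379, k₂ = √(2·1·27.43) = 7.407.
Continuity of ψ and ψ′ at the step yields the reflection amplitude r = (k₁ − k₂)/(k₁ + k₂) = 0.06156; thus R = |r|² = 0.003790, T = 0.9962.

R = 0.00379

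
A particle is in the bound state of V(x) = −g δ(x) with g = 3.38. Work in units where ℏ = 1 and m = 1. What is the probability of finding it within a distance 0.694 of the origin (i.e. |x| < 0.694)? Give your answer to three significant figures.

The normalised bound state is ψ = √κ e^{−κ|x|} with κ = mg/ℏ² = 3.380.
P(|x| < d) = ∫_{−d}^{d} κ e^{−2κ|x|} dx = 1 − e^{−2κd} = 1 − e^{−4.691} = 0.9908.

P = 0.991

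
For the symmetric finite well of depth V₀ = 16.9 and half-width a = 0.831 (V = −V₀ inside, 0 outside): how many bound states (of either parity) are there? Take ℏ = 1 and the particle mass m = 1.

Define the well-strength parameter z₀ = (a/ℏ)√(2mV₀) = 0.831 × √(2·1·16.9) = 4.831.
A new bound state (alternating even/odd) appears each time z₀ passes a multiple of π/2, so N = ⌊2z₀/π⌋ + 1 = ⌊3.076⌋ + 1 = 4.

N = 4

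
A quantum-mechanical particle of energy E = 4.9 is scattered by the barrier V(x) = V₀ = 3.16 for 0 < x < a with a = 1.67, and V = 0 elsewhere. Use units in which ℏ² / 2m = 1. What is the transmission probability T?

E > V₀: inside the barrier k₂ = √(2m(E − V₀))/ℏ = 1.319, k₂a = 2.203.
T = [1 + V₀² sin²(k₂a) / (4E(E − V₀))]⁻¹ = 1/1.191 = 0.840.

T = 0.840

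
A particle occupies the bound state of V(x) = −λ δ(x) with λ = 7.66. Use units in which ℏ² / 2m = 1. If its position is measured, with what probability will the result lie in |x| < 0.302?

The normalised bound state is ψ = √κ e^{−κ|x|} with κ = mλ/ℏ² = 3.830.
P(|x| < d) = ∫_{−d}^{d} κ e^{−2κ|x|} dx = 1 − e^{−2κd} = 1 − e^{−2.313} = 0.9011.

P = 0.901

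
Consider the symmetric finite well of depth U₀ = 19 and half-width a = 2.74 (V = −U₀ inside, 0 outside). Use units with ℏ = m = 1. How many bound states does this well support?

Define the well-strength parameter z₀ = (a/ℏ)√(2mU₀) = 2.74 × √(2·1·19) = 16.89.
A new bound state (alternating even/odd) appears each time z₀ passes a multiple of π/2, so N = ⌊2z₀/π⌋ + 1 = ⌊10.75⌋ + 1 = 11.

N = 11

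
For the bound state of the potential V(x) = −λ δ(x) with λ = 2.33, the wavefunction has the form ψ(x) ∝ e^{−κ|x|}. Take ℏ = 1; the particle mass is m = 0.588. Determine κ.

κ = 1.37

Integrate −(ℏ²/2m)ψ'' − λδ(x)ψ = Eψ from −ε to +ε: the ψ'' term gives ψ'(0⁺) − ψ'(0⁻) and the δ term gives −(2mλ/ℏ²)ψ(0).
With ψ ∝ e^{−κ|x|} this yields −2κ = −2mλ/ℏ², so κ = mλ/ℏ² = 1.370.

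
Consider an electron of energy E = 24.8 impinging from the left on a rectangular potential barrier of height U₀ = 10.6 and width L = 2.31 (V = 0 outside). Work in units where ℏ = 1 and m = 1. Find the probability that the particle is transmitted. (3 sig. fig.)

Above the barrier the interior wavenumber is k₂ = √(2m(E − U₀))/ℏ = 5.329, giving phase k₂L = 12.31.
T = [1 + U₀² sin²(k₂L) / (4E(E − U₀))]⁻¹ = 1/1.005 = 0.995.

T = 0.995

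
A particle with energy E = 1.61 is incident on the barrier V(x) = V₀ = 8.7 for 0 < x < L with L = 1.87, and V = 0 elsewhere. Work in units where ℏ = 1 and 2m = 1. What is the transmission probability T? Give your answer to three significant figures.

Since E < V₀ the interior solution is evanescent with decay constant κ = √(2m(V₀ − E))/ℏ = 2.663.
κL = 4.979, sinh(κL) = 72.68.
Matching ψ, ψ′ at both faces gives T = [1 + V₀² sinh²(κL) / (4E(V₀ − E))]⁻¹ = 1/8758 = 0.000114.

T = 0.000114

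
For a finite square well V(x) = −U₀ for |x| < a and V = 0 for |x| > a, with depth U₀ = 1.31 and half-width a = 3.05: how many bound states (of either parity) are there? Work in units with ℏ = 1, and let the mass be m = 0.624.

The dimensionless depth is z₀ = a√(2mU₀)/ℏ = 3.05 × √(1.635) = 3.900.
A new bound state (alternating even/odd) appears each time z₀ passes a multiple of π/2, so N = ⌊2z₀/π⌋ + 1 = ⌊2.483⌋ + 1 = 3.

N = 3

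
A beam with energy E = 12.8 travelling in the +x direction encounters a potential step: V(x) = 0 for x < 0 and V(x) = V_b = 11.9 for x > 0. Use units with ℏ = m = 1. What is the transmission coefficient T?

T = 0.663

The wavenumbers are k₁ = √(2mE)/ℏ = 5.060 on the left and k₂ = √(2m(E − V_b))/ℏ = 1.342 on the right.
Continuity of ψ and ψ′ at the step yields the reflection amplitude r = (k₁ − k₂)/(k₁ + k₂) = 0.5808; thus R = |r|² = 0.3374, T = 0.6626.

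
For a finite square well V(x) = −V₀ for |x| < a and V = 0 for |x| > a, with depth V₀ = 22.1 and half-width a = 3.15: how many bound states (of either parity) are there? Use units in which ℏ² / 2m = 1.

N = 10

The dimensionless depth is z₀ = a√(2mV₀)/ℏ = 3.15 × √(22.10) = 14.81.
A new bound state (alternating even/odd) appears each time z₀ passes a multiple of π/2, so N = ⌊2z₀/π⌋ + 1 = ⌊9.427⌋ + 1 = 10.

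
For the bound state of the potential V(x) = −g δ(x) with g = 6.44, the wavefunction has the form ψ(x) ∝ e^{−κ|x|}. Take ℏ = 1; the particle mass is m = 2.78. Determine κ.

Integrating the TISE across x = 0 gives the cusp condition ψ'(0⁺) − ψ'(0⁻) = −(2mg/ℏ²)ψ(0).
With ψ ∝ e^{−κ|x|} this yields −2κ = −2mg/ℏ², so κ = mg/ℏ² = 17.90.

κ = 17.9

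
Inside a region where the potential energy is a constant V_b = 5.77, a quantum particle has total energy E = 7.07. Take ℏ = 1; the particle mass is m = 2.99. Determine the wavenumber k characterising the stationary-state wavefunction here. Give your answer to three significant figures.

k = 2.79

With E > V_b the solution is oscillatory, ψ ∝ e^{±ikx} with k = √(2m(E − V_b))/ℏ.
k = √(2 × 2.99 × 1.3) = 2.788.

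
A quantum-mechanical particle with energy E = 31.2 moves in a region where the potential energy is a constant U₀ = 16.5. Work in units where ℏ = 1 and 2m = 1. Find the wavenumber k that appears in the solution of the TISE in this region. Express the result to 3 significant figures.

With E > U₀ the solution is oscillatory, ψ ∝ e^{±ikx} with k = √(2m(E − U₀))/ℏ.
k = √(2 × 0.5 × 14.7) = 3.834.

k = 3.83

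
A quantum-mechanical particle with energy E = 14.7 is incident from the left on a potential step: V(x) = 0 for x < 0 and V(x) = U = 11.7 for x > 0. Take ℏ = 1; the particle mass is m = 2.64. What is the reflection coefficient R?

R = 0.143

On each side the TISE gives plane waves with k = √(2m(E − V))/ℏ: k₁ = √(2·2.64·14.7) = 8.810, k₂ = √(2·2.64·3) = 3.980.
Continuity of ψ and ψ′ at the step yields the reflection amplitude r = (k₁ − k₂)/(k₁ + k₂) = 0.3776; thus R = |r|² = 0.1426, T = 0.8574.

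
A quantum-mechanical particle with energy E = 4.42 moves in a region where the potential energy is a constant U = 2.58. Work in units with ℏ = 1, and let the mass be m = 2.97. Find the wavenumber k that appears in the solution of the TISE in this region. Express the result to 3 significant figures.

k = 3.31

With E > U the solution is oscillatory, ψ ∝ e^{±ikx} with k = √(2m(E − U))/ℏ.
k = √(2 × 2.97 × 1.84) = 3.306.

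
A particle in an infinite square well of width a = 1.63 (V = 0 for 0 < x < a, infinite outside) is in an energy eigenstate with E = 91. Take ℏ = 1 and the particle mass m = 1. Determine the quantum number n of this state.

From E_n = n²π²ℏ²/(2ma²) invert to n = √(2ma²E)/(πℏ).
n = (1.63/π) × √(2 × 1 × 91) = 7.000 → n = 7.

n = 7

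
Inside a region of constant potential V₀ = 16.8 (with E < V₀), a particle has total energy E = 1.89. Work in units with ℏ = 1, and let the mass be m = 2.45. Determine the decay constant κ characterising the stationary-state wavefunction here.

κ = 8.55

Since E < V₀ the TISE in this region is ψ'' = κ²ψ with κ = √(2m(V₀ − E))/ℏ.
κ = √(2 × 2.45 × 14.91) = 8.547.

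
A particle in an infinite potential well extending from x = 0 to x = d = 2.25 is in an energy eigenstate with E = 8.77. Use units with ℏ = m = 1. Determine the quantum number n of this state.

n = 3

From E_n = n²π²ℏ²/(2md²) invert to n = √(2md²E)/(πℏ).
n = (2.25/π) × √(2 × 1 × 8.77) = 2.999 → n = 3.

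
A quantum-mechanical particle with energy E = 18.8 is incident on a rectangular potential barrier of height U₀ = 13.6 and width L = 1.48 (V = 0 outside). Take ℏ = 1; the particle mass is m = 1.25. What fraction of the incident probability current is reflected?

R = 0.238

Above the barrier the interior wavenumber is k₂ = √(2m(E − U₀))/ℏ = 3.606, giving phase k₂L = 5.336.
T = [1 + U₀² sin²(k₂L) / (4E(E − U₀))]⁻¹ = 1/1.312 = 0.762.
R = 1 − T = 0.238.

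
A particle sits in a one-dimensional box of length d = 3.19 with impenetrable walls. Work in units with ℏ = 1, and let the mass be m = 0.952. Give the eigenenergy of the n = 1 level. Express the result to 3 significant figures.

The infinite-well eigenfunctions ψ_n = √(2/d) sin(nπx/d) vanish at both walls, giving E_n = n²π²ℏ²/(2md²).
E_1 = 1² × π² / (2 × 0.952 × 3.19²) = 0.5094.

E = 0.509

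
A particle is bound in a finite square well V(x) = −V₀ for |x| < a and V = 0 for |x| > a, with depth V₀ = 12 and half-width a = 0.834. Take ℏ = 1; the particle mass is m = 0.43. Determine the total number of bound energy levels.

Define the well-strength parameter z₀ = (a/ℏ)√(2mV₀) = 0.834 × √(2·0.43·12) = 2.679.
A new bound state (alternating even/odd) appears each time z₀ passes a multiple of π/2, so N = ⌊2z₀/π⌋ + 1 = ⌊1.706⌋ + 1 = 2.

N = 2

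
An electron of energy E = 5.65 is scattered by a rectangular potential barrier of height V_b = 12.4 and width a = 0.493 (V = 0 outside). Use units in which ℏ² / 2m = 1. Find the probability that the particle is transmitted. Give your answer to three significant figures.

T = 0.265

Since E < V_b the interior solution is evanescent with decay constant κ = √(2m(V_b − E))/ℏ = 2.598.
κa = 1.281, sinh(κa) = 1.661.
The exact tunnelling result is T⁻¹ = 1 + V_b² sinh²(κa) / [4E(V_b − E)] = 3.781, so T = 0.265.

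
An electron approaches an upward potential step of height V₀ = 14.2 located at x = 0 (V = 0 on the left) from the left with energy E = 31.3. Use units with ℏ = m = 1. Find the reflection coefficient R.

R = 0.0225

On each side the TISE gives plane waves with k = √(2m(E − V))/ℏ: k₁ = √(2·1·31.3) = 7.912, k₂ = √(2·1·17.1) = 5.848.
Continuity of ψ and ψ′ at the step yields the reflection amplitude r = (k₁ − k₂)/(k₁ + k₂) = 0.1500; thus R = |r|² = 0.02250, T = 0.9775.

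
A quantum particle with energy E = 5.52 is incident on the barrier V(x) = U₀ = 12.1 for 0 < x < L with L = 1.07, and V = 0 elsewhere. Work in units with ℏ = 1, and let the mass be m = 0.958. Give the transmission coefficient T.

E < U₀: inside the barrier ψ ∝ e^{±κx} with κ = √(2m(U₀ − E))/ℏ = 3.551.
κL = 3.799, sinh(κL) = 22.32.
Matching ψ, ψ′ at both faces gives T = [1 + U₀² sinh²(κL) / (4E(U₀ − E))]⁻¹ = 1/503.1 = 0.00199.

T = 0.00199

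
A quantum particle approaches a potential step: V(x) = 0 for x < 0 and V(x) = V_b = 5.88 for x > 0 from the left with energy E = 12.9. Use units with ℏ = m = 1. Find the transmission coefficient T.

The wavenumbers are k₁ = √(2mE)/ℏ = 5.079 on the left and k₂ = √(2m(E − V_b))/ℏ = 3.747 on the right.
Continuity of ψ and ψ′ at the step yields the reflection amplitude r = (k₁ − k₂)/(k₁ + k₂) = 0.1510; thus R = |r|² = 0.02279, T = 0.9772.

T = 0.977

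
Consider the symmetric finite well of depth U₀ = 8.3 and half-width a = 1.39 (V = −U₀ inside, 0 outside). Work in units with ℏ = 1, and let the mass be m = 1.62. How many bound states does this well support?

N = 5

The dimensionless depth is z₀ = a√(2mU₀)/ℏ = 1.39 × √(26.89) = 7.208.
A new bound state (alternating even/odd) appears each time z₀ passes a multiple of π/2, so N = ⌊2z₀/π⌋ + 1 = ⌊4.589⌋ + 1 = 5.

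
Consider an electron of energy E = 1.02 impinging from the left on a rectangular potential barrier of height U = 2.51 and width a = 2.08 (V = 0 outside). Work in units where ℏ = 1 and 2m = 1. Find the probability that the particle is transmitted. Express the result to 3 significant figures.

Since E < U the interior solution is evanescent with decay constant κ = √(2m(U − E))/ℏ = 1.221.
κa = 2.539, sinh(κa) = 6.294.
Matching ψ, ψ′ at both faces gives T = [1 + U² sinh²(κa) / (4E(U − E))]⁻¹ = 1/42.05 = 0.0238.

T = 0.0238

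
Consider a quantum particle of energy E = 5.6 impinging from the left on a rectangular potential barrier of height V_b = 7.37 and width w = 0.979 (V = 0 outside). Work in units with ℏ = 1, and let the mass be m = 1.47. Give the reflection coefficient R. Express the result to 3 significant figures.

R = 0.967

Since E < V_b the interior solution is evanescent with decay constant κ = √(2m(V_b − E))/ℏ = 2.281.
κw = 2.233, sinh(κw) = 4.612.
The exact tunnelling result is T⁻¹ = 1 + V_b² sinh²(κw) / [4E(V_b − E)] = 30.14, so T = 0.0332.
R = 1 − T = 0.967.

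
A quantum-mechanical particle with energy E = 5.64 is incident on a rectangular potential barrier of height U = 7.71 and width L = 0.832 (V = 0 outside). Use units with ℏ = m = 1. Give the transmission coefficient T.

T = 0.102

Since E < U the interior solution is evanescent with decay constant κ = √(2m(U − E))/ℏ = 2.035.
κL = 1.693, sinh(κL) = 2.626.
The exact tunnelling result is T⁻¹ = 1 + U² sinh²(κL) / [4E(U − E)] = 9.775, so T = 0.102.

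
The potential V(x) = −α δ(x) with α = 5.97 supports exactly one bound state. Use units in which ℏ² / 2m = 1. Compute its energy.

The bound state is ψ(x) = √κ e^{−κ|x|}. The derivative jump ψ'(0⁺) − ψ'(0⁻) = −(2mα/ℏ²)ψ(0) fixes κ = mα/ℏ² = 2.985.
Then E = −ℏ²κ²/(2m) = −mα²/(2ℏ²) = -8.910.

E = -8.91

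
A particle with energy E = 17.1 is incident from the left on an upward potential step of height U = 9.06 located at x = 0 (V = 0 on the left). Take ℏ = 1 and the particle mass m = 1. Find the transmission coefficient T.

T = 0.965

On each side the TISE gives plane waves with k = √(2m(E − V))/ℏ: k₁ = √(2·1·17.1) = 5.848, k₂ = √(2·1·8.04) = 4.010.
Matching ψ and ψ′ at x = 0 gives r = (k₁ − k₂)/(k₁ + k₂), so R = r² = 0.03477 and T = 1 − R = 0.9652.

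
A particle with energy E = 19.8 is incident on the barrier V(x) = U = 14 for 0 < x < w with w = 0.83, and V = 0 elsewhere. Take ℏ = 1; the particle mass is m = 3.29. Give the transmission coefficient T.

T = 0.737

Above the barrier the interior wavenumber is k₂ = √(2m(E − U))/ℏ = 6.178, giving phase k₂w = 5.127.
Matching at both interfaces gives T⁻¹ = 1 + U² sin²(k₂w) / [4E(E − U)] = 1.357, hence T = 0.737.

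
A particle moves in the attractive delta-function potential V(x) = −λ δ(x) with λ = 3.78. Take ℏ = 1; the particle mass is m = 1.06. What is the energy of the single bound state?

For x ≠ 0 the bound state is ψ ∝ e^{−κ|x|}; integrating the TISE across the delta gives the cusp condition 2κ = 2mλ/ℏ², so κ = 4.007.
Then E = −ℏ²κ²/(2m) = −mλ²/(2ℏ²) = -7.573.

E = -7.57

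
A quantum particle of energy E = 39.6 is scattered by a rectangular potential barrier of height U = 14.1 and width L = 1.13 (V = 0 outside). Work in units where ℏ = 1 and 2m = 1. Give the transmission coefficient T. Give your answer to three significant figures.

T = 0.986

E > U: inside the barrier k₂ = √(2m(E − U))/ℏ = 5.050, k₂L = 5.706.
T = [1 + U² sin²(k₂L) / (4E(E − U))]⁻¹ = 1/1.015 = 0.986.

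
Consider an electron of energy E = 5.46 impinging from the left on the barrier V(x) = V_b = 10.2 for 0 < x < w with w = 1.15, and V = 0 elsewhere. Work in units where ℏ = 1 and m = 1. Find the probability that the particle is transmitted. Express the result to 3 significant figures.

T = 0.00334

E < V_b: inside the barrier ψ ∝ e^{±κx} with κ = √(2m(V_b − E))/ℏ = 3.079.
κw = 3.541, sinh(κw) = 17.23.
The exact tunnelling result is T⁻¹ = 1 + V_b² sinh²(κw) / [4E(V_b − E)] = 299.5, so T = 0.00334.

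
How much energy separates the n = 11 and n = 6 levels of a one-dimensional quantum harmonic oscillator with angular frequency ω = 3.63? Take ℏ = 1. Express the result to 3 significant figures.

ΔE = 18.2

E_n = ℏω(n + ½), so ΔE = (11 − 6) ℏω = 5 × 3.63 = 18.15.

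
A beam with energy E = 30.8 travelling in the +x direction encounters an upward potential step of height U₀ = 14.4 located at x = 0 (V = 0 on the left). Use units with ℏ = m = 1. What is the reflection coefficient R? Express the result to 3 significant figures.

R = 0.0244

The wavenumbers are k₁ = √(2mE)/ℏ = 7.849 on the left and k₂ = √(2m(E − U₀))/ℏ = 5.727 on the right.
Continuity of ψ and ψ′ at the step yields the reflection amplitude r = (k₁ − k₂)/(k₁ + k₂) = 0.1563; thus R = |r|² = 0.02442, T = 0.9756.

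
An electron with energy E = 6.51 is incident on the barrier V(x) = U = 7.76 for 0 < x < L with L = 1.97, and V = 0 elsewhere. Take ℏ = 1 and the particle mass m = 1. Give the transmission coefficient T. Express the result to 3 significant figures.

T = 0.00426

Since E < U the interior solution is evanescent with decay constant κ = √(2m(U − E))/ℏ = 1.581.
κL = 3.115, sinh(κL) = 11.24.
The exact tunnelling result is T⁻¹ = 1 + U² sinh²(κL) / [4E(U − E)] = 234.8, so T = 0.00426.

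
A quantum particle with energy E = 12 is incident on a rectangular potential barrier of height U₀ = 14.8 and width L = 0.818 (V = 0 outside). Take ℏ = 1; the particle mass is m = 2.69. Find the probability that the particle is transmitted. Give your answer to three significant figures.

Since E < U₀ the interior solution is evanescent with decay constant κ = √(2m(U₀ − E))/ℏ = 3.881.
κL = 3.175, sinh(κL) = 11.94.
Matching ψ, ψ′ at both faces gives T = [1 + U₀² sinh²(κL) / (4E(U₀ − E))]⁻¹ = 1/233.4 = 0.00428.

T = 0.00428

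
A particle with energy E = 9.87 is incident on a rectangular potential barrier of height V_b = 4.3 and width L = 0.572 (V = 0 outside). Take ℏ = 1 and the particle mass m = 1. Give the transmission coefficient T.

Above the barrier the interior wavenumber is k₂ = √(2m(E − V_b))/ℏ = 3.338, giving phase k₂L = 1.909.
Matching at both interfaces gives T⁻¹ = 1 + V_b² sin²(k₂L) / [4E(E − V_b)] = 1.075, hence T = 0.930.

T = 0.930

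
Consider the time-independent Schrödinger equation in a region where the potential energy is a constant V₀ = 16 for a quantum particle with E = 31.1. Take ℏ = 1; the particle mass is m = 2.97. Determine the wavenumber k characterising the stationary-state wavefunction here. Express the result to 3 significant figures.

k = 9.47

With E > V₀ the solution is oscillatory, ψ ∝ e^{±ikx} with k = √(2m(E − V₀))/ℏ.
k = √(2 × 2.97 × 15.1) = 9.471.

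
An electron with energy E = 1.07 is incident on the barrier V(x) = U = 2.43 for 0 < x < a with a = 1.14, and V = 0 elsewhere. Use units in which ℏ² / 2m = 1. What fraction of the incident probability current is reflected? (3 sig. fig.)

Since E < U the interior solution is evanescent with decay constant κ = √(2m(U − E))/ℏ = 1.166.
κa = 1.329, sinh(κa) = 1.757.
The exact tunnelling result is T⁻¹ = 1 + U² sinh²(κa) / [4E(U − E)] = 4.132, so T = 0.242.
R = 1 − T = 0.758.

R = 0.758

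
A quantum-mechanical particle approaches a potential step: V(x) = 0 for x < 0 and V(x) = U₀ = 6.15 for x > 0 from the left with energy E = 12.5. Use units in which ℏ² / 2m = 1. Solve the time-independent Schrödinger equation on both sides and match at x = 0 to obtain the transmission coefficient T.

On each side the TISE gives plane waves with k = √(2m(E − V))/ℏ: k₁ = √(2·½·12.5) = 3.536, k₂ = √(2·½·6.35) = 2.520.
Matching ψ and ψ′ at x = 0 gives r = (k₁ − k₂)/(k₁ + k₂), so R = r² = 0.02813 and T = 1 − R = 0.9719.

T = 0.972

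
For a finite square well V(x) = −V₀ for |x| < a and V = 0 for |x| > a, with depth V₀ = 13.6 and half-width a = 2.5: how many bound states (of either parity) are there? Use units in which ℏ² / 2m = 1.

N = 6

The dimensionless depth is z₀ = a√(2mV₀)/ℏ = 2.5 × √(13.60) = 9.220.
A new bound state (alternating even/odd) appears each time z₀ passes a multiple of π/2, so N = ⌊2z₀/π⌋ + 1 = ⌊5.869⌋ + 1 = 6.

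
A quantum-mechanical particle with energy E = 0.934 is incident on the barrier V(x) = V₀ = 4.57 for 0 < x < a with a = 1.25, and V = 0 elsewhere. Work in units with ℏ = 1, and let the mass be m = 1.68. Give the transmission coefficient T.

T = 0.000417

E < V₀: inside the barrier ψ ∝ e^{±κx} with κ = √(2m(V₀ − E))/ℏ = 3.495.
κa = 4.369, sinh(κa) = 39.48.
Matching ψ, ψ′ at both faces gives T = [1 + V₀² sinh²(κa) / (4E(V₀ − E))]⁻¹ = 1/2397 = 0.000417.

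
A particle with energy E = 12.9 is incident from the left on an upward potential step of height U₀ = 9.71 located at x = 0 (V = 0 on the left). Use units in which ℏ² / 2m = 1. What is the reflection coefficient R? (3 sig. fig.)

R = 0.113

The wavenumbers are k₁ = √(2mE)/ℏ = 3.592 on the left and k₂ = √(2m(E − U₀))/ℏ = 1.786 on the right.
Matching ψ and ψ′ at x = 0 gives r = (k₁ − k₂)/(k₁ + k₂), so R = r² = 0.1127 and T = 1 − R = 0.8873.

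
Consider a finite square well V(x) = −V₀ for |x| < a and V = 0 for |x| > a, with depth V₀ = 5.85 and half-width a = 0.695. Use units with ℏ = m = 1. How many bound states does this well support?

N = 2

Define the well-strength parameter z₀ = (a/ℏ)√(2mV₀) = 0.695 × √(2·1·5.85) = 2.377.
The even/odd transcendental equations gain one root per π/2 in z₀, giving N = 1 + ⌊2z₀/π⌋ = 1 + ⌊1.513⌋ = 2.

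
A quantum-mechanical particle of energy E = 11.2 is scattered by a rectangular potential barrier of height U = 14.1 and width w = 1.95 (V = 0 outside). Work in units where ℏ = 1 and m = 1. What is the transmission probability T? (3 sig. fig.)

T = 0.000218

Since E < U the interior solution is evanescent with decay constant κ = √(2m(U − E))/ℏ = 2.408.
κw = 4.696, sinh(κw) = 54.76.
Matching ψ, ψ′ at both faces gives T = [1 + U² sinh²(κw) / (4E(U − E))]⁻¹ = 1/4590 = 0.000218.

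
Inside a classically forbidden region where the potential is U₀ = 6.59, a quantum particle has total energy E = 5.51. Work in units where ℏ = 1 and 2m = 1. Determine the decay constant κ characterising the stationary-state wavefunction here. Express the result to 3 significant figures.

κ = 1.04

Since E < U₀ the TISE in this region is ψ'' = κ²ψ with κ = √(2m(U₀ − E))/ℏ.
κ = √(2 × 0.5 × 1.08) = 1.039.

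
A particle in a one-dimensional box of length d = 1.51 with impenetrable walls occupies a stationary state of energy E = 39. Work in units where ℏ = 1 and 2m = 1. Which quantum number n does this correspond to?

n = 3

From E_n = n²π²ℏ²/(2md²) invert to n = √(2md²E)/(πℏ).
n = (1.51/π) × √(2 × 0.5 × 39) = 3.002 → n = 3.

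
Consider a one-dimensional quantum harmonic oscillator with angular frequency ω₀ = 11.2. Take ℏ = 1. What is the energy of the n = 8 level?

E = 95.2

The oscillator eigenvalues are E_n = ℏω₀(n + ½), so E_8 = 11.2 × 8.5 = 95.20.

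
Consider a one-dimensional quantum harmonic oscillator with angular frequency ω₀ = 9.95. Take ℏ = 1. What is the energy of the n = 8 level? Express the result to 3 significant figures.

The oscillator eigenvalues are E_n = ℏω₀(n + ½), so E_8 = 9.95 × 8.5 = 84.58.

E = 84.6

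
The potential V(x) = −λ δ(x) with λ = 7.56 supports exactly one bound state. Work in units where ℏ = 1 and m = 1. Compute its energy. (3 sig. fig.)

The bound state is ψ(x) = √κ e^{−κ|x|}. The derivative jump ψ'(0⁺) − ψ'(0⁻) = −(2mλ/ℏ²)ψ(0) fixes κ = mλ/ℏ² = 7.560.
Then E = −ℏ²κ²/(2m) = −mλ²/(2ℏ²) = -28.58.

E = -28.6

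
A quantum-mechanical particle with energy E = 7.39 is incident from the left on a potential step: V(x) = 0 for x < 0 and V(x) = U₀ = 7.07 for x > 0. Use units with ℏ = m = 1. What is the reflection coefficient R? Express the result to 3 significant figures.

R = 0.430

The wavenumbers are k₁ = √(2mE)/ℏ = 3.844 on the left and k₂ = √(2m(E − U₀))/ℏ = 0.8000 on the right.
Matching ψ and ψ′ at x = 0 gives r = (k₁ − k₂)/(k₁ + k₂), so R = r² = 0.4297 and T = 1 − R = 0.5703.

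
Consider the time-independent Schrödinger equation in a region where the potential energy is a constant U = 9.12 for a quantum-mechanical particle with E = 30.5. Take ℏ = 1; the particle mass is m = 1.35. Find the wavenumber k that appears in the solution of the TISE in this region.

With E > U the solution is oscillatory, ψ ∝ e^{±ikx} with k = √(2m(E − U))/ℏ.
k = √(2 × 1.35 × 21.38) = 7.598.

k = 7.60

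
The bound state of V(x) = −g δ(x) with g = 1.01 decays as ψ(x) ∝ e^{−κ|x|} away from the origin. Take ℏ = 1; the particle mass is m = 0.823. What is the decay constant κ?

κ = 0.831

Integrating the TISE across x = 0 gives the cusp condition ψ'(0⁺) − ψ'(0⁻) = −(2mg/ℏ²)ψ(0).
With ψ ∝ e^{−κ|x|} this yields −2κ = −2mg/ℏ², so κ = mg/ℏ² = 0.8312.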